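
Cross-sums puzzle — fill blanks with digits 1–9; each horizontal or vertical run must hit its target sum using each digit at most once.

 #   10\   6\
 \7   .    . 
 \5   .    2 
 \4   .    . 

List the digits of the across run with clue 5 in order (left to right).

3, 2

4 in 2 cells must be {1,3}; 6 in 3 cells must be {1,2,3}.
R2C1 = 5 − 2 = 3 completes the 5 across.
R3C1 = 1: the only remaining digit allowed by both the 4 across and the 10 down.
R3C2 = 4 − 1 = 3 completes the 4 across.
R1C1 = 10 − 4 = 6 completes the 10 down.
R1C2 = 7 − 6 = 1 completes the 7 across.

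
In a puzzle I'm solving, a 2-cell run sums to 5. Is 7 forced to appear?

Counterexample: {1,4} sums to 5 without using 7.

No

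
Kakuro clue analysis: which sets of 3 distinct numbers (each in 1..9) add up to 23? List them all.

{6,8,9}

3 distinct digits from 1–9 sum between 6 and 24.
Only one set works: {6,8,9}.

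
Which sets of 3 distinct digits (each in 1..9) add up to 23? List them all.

{6,8,9}

3 distinct digits from 1–9 sum between 6 and 24.
Only one set works: {6,8,9}.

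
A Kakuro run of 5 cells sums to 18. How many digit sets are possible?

3

5 distinct digits from 1–9 sum between 15 and 35.
Enumerating: {1,2,3,4,8}, {1,2,3,5,7}, {1,2,4,5,6}.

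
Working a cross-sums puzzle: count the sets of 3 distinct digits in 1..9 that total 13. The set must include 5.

2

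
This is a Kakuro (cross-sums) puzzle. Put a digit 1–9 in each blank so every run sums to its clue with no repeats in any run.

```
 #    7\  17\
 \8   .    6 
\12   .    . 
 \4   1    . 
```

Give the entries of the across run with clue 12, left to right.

4 8

4 in 2 cells must be {1,3}; 7 in 3 cells must be {1,2,4}.
R1C1 = 8 − 6 = 2 completes the 8 across.
R2C1 = 7 − 3 = 4 completes the 7 down.
R2C2 = 12 − 4 = 8 completes the 12 across.
R3C2 = 4 − 1 = 3 completes the 4 across.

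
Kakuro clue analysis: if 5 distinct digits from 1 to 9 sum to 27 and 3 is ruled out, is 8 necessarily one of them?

Counterexample: {1,4,6,7,9} sums to 27 under that restriction without using 8.

No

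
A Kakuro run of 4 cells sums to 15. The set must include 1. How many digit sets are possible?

5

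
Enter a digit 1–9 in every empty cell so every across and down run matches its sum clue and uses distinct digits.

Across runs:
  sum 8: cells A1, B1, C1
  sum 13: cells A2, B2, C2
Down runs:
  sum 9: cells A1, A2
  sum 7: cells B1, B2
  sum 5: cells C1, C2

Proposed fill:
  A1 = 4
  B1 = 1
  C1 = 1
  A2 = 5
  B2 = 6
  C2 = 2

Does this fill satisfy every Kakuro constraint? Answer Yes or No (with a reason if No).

No — the across run A1–C1 sums to 6, not 8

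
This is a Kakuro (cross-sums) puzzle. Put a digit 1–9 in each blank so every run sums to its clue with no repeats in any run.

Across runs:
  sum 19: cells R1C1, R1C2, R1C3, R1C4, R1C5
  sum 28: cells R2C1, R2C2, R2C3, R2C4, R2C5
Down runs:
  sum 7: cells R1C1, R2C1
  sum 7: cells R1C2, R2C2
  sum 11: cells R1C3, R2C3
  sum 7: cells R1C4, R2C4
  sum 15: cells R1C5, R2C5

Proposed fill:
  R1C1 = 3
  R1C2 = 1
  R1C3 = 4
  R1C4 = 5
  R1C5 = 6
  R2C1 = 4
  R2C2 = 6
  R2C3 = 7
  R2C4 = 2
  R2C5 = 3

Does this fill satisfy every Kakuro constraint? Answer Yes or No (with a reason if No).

No — the down run R1C5–R2C5 sums to 9, not 15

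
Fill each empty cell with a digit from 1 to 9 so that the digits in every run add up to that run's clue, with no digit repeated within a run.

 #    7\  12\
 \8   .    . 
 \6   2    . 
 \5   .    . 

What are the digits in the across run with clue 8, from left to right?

1 7

7 in 3 cells must be {1,2,4}.
R1C1 = 1: the only remaining digit allowed by both the 8 across and the 7 down.
R1C2 = 8 − 1 = 7 completes the 8 across.
R2C2 = 6 − 2 = 4 completes the 6 across.
R3C1 = 7 − 3 = 4 completes the 7 down.
R3C2 = 5 − 4 = 1 completes the 5 across.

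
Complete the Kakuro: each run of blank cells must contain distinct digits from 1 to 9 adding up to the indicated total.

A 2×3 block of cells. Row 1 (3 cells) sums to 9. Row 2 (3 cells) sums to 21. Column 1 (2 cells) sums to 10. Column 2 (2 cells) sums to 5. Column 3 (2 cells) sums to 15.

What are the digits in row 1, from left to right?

2 1 6

The 9 across and the 15 down share only 6, so (1,3) = 6.
The 21 across and the 5 down share only 4, so (2,2) = 4.
(2,3) = 15 − 6 = 9 completes the 15 down.
(1,2) = 5 − 4 = 1 completes the 5 down.
(2,1) = 21 − 13 = 8 completes the 21 across.
(1,1) = 9 − 7 = 2 completes the 9 across.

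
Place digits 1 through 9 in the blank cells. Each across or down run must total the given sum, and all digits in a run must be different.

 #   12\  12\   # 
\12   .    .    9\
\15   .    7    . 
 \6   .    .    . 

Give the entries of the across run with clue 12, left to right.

6 in 3 cells must be {1,2,3}.
Nothing is forced directly, so branch on R1C2, whose candidates are 3 or 4. If R1C2 = 4: that forces R1C1 = 8, R2C1 = 3, R2C3 = 5, R3C1 = 1, after which R3C2 would have to be in {2,3} for the 6 across but in {1} for the 12 down — contradiction. So R1C2 = 3.
R1C1 = 12 − 3 = 9 completes the 12 across.
Given what's placed, R2C1 must be 2 to fit the 15 across and 12 down.
R2C3 = 15 − 9 = 6 completes the 15 across.
R3C1 = 12 − 11 = 1 completes the 12 down.
R3C2 = 12 − 10 = 2 completes the 12 down.
R3C3 = 6 − 3 = 3 completes the 6 across.

9, 3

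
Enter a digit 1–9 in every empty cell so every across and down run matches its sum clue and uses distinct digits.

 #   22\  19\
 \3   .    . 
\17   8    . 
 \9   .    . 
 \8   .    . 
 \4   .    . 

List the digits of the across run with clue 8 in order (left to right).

6, 2

3 in 2 cells must be {1,2}; 17 in 2 cells must be {8,9}; 4 in 2 cells must be {1,3}.
R2C2 = 17 − 8 = 9 completes the 17 across.
Nothing is forced directly, so branch on R1C1, whose candidates are 1 or 2. If R1C1 = 1: that forces R1C2 = 2, R5C1 = 3, R5C2 = 1, R4C1 = 6, after which R4C2 would have to be in {2} for the 8 across but in {3,4} for the 19 down — contradiction. So R1C1 = 2.
R1C2 = 3 − 2 = 1 completes the 3 across.
Given what's placed, R5C2 must be 3 to fit the 4 across and 19 down.
R4C2 = 2: the only remaining digit allowed by both the 8 across and the 19 down.
R5C1 = 4 − 3 = 1 completes the 4 across.
R3C2 = 19 − 15 = 4 completes the 19 down.
R4C1 = 8 − 2 = 6 completes the 8 across.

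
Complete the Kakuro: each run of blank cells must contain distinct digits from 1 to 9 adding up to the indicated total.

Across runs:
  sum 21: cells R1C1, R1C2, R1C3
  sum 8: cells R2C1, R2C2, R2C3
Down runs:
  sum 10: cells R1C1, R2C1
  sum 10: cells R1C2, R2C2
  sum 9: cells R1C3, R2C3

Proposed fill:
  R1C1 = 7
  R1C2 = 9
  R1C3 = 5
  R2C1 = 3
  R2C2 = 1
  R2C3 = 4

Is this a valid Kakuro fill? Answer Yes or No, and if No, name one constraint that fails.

Yes

Across: 7+9+5=21; 3+1+4=8. Down: 7+3=10; 9+1=10; 5+4=9. No digit repeats within any run.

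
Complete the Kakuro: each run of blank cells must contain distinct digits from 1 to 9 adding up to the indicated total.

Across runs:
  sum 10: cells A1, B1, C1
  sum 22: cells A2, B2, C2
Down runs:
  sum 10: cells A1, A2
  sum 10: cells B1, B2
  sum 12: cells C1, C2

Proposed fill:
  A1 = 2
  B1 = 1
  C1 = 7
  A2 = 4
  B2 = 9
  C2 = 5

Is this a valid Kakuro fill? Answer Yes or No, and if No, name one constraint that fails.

No — the down run A1–A2 sums to 6, not 10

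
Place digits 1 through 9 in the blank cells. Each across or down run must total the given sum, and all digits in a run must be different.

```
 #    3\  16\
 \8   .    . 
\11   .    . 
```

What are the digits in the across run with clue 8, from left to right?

3 in 2 cells must be {1,2}; 16 in 2 cells must be {7,9}.
The 8 across and the 16 down share only 7, so R1C2 = 7.
The 11 across and the 3 down share only 2, so R2C1 = 2.
R2C2 = 11 − 2 = 9 completes the 11 across.
R1C1 = 8 − 7 = 1 completes the 8 across.

1 7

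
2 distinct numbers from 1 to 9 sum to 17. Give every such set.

{8,9}

2 distinct digits from 1–9 sum between 3 and 17.
Only one set works: {8,9}.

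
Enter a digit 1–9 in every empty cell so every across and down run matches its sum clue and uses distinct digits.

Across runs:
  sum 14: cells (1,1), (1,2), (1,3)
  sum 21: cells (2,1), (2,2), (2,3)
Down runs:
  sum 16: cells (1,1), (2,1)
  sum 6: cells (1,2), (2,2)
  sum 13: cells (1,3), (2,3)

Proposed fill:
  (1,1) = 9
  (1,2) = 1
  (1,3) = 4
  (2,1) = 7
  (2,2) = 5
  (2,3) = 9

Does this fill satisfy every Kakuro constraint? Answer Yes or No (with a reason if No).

Across: 9+1+4=14; 7+5+9=21. Down: 9+7=16; 1+5=6; 4+9=13. No digit repeats within any run.

Yes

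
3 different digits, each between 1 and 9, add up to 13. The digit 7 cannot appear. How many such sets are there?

3 distinct digits from 1–9 sum between 6 and 24.
Dropping sets that contain 7.
Enumerating: {1,3,9}, {1,4,8}, {2,3,8}, {2,5,6}, {3,4,6}.

5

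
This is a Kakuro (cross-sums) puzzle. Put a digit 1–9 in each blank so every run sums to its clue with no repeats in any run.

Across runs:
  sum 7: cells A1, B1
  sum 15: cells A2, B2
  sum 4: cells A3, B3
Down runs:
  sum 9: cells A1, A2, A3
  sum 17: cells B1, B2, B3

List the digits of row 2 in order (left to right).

4 in 2 cells must be {1,3}.
The 15 across and the 9 down share only 6, so A2 = 6.
B2 = 15 − 6 = 9 completes the 15 across.
Given what's placed, A3 must be 1 to fit the 4 across and 9 down.
B3 = 4 − 1 = 3 completes the 4 across.
A1 = 9 − 7 = 2 completes the 9 down.
B1 = 7 − 2 = 5 completes the 7 across.

6 9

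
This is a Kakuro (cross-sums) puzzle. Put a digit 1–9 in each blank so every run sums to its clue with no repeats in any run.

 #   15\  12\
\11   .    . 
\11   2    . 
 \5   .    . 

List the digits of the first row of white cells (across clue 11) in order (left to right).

9, 2

R2C2 = 11 − 2 = 9 completes the 11 across.
R3C1 = 4: the only remaining digit allowed by both the 5 across and the 15 down.
R3C2 = 5 − 4 = 1 completes the 5 across.
R1C1 = 15 − 6 = 9 completes the 15 down.
R1C2 = 11 − 9 = 2 completes the 11 across.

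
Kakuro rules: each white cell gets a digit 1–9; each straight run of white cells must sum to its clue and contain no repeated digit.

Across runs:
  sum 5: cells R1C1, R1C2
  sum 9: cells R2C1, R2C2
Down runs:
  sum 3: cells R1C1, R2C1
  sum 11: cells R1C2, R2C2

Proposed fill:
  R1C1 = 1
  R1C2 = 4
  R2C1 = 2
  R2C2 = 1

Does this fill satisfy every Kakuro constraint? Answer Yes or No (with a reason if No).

No — the down run R1C2–R2C2 sums to 5, not 11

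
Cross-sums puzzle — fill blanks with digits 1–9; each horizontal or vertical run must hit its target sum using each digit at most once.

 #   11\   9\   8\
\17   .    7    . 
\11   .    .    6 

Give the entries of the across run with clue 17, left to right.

R1C3 = 8 − 6 = 2 completes the 8 down.
R2C2 = 9 − 7 = 2 completes the 9 down.
R1C1 = 17 − 9 = 8 completes the 17 across.
R2C1 = 11 − 8 = 3 completes the 11 across.

8 7 2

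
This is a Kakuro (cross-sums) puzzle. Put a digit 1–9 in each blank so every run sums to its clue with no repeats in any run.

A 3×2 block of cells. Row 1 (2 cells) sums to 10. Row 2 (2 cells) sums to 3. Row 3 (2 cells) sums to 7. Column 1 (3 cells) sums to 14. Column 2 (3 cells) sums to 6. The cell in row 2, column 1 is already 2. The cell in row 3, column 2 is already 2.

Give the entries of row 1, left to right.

3 in 2 cells must be {1,2}; 6 in 3 cells must be {1,2,3}.
(2,2) = 3 − 2 = 1 completes the 3 across.
(3,1) = 7 − 2 = 5 completes the 7 across.
(1,1) = 14 − 7 = 7 completes the 14 down.
(1,2) = 10 − 7 = 3 completes the 10 across.

7 3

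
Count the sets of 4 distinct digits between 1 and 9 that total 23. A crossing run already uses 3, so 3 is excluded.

4 distinct digits from 1–9 sum between 10 and 30.
Dropping sets that contain 3.
Enumerating: {1,5,8,9}, {1,6,7,9}, {2,4,8,9}, {2,5,7,9}, {2,6,7,8}, {4,5,6,8}.

6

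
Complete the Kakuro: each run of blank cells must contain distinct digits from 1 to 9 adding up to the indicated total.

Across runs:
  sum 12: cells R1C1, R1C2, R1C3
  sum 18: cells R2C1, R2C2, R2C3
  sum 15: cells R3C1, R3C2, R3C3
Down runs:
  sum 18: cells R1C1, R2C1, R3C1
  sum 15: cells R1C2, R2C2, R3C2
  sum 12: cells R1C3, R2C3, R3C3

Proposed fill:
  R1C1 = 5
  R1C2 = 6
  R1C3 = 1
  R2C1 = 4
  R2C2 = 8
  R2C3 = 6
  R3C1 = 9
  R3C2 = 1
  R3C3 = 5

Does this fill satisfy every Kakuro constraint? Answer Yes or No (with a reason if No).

Yes

Across: 5+6+1=12; 4+8+6=18; 9+1+5=15. Down: 5+4+9=18; 6+8+1=15; 1+6+5=12. No digit repeats within any run.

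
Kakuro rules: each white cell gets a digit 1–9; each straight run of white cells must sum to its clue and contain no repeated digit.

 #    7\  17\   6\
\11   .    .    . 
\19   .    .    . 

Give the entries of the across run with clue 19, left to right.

17 in 2 cells must be {8,9}.
The 11 across and the 17 down share only 8, so R1C2 = 8.
R2C2 = 17 − 8 = 9 completes the 17 down.
Nothing is forced directly, so branch on R2C3, whose candidates are 2 or 4. If R2C3 = 2: then R1C3 would have to be in {1,2} for the 11 across but in {4} for the 6 down — contradiction. So R2C3 = 4.
R1C3 = 6 − 4 = 2 completes the 6 down.
R2C1 = 19 − 13 = 6 completes the 19 across.
R1C1 = 11 − 10 = 1 completes the 11 across.

6 9 4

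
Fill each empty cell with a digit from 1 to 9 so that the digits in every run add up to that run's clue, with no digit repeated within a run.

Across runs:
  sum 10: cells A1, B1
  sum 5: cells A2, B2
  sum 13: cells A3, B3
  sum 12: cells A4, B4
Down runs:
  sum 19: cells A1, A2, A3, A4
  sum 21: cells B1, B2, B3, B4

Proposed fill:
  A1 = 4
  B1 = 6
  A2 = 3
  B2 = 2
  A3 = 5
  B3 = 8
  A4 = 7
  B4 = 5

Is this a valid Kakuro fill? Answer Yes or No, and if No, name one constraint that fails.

Yes

Across: 4+6=10; 3+2=5; 5+8=13; 7+5=12. Down: 4+3+5+7=19; 6+2+8+5=21. No digit repeats within any run.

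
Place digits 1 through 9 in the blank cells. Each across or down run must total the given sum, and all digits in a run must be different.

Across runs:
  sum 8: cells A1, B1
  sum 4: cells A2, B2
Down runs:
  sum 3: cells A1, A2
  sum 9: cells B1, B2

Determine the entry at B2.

3

4 in 2 cells must be {1,3}; 3 in 2 cells must be {1,2}.
The 4 across and the 3 down share only 1, so A2 = 1.
B2 = 4 − 1 = 3 completes the 4 across.
A1 = 3 − 1 = 2 completes the 3 down.
B1 = 8 − 2 = 6 completes the 8 across.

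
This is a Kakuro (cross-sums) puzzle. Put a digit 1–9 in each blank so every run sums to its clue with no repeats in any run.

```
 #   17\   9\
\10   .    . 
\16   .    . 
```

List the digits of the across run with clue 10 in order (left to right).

8 2

16 in 2 cells must be {7,9}; 17 in 2 cells must be {8,9}.
The 16 across and the 17 down share only 9, so R2C1 = 9.
R2C2 = 16 − 9 = 7 completes the 16 across.
R1C1 = 17 − 9 = 8 completes the 17 down.
R1C2 = 10 − 8 = 2 completes the 10 across.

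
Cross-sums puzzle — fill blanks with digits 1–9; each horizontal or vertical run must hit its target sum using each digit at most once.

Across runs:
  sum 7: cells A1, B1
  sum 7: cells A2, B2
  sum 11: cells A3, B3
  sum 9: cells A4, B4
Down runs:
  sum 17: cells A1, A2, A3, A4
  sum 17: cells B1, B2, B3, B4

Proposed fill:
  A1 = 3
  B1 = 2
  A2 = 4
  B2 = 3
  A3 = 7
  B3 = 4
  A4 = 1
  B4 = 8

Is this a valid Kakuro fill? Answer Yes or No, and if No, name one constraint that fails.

No — the across run A1–B1 sums to 5, not 7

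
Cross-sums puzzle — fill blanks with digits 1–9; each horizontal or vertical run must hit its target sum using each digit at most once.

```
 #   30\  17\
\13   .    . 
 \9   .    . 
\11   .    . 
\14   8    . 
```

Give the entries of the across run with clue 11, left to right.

6 5

30 in 4 cells must be {6,7,8,9}.
R4C2 = 14 − 8 = 6 completes the 14 across.
No cell is forced outright now. R2C1 can only be 6 or 7 (the digits allowed by both its 9 across and its 30 down). If R2C1 = 6: that forces R2C2 = 3, R3C2 = 7, after which R1C2 would have to be in {4,5,6,7,8,9} for the 13 across but in {1} for the 17 down — contradiction. So R2C1 = 7.
R2C2 = 9 − 7 = 2 completes the 9 across.
Nothing is forced directly, so branch on R1C1, whose candidates are 6 or 9. If R1C1 = 6: then R1C2 would have to be in {7} for the 13 across but in {1,4,5,8} for the 17 down — contradiction. So R1C1 = 9.
R1C2 = 13 − 9 = 4 completes the 13 across.
R3C1 = 30 − 24 = 6 completes the 30 down.
R3C2 = 11 − 6 = 5 completes the 11 across.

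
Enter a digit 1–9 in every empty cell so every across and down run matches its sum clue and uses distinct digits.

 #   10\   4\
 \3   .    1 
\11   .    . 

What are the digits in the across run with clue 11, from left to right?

3 in 2 cells must be {1,2}; 4 in 2 cells must be {1,3}.
R1C1 = 3 − 1 = 2 completes the 3 across.
R2C1 = 10 − 2 = 8 completes the 10 down.
R2C2 = 11 − 8 = 3 completes the 11 across.

8 3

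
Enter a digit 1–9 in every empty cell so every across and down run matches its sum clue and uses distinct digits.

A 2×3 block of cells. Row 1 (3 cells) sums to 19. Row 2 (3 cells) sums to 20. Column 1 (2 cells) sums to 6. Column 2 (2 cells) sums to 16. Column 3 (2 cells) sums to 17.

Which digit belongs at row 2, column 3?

9

16 in 2 cells must be {7,9}; 17 in 2 cells must be {8,9}.
Nothing is forced directly, so branch on (2,1), whose candidates are 4 or 5. If (2,1) = 5: then (1,1) would have to be in {2,3,4,5,6,7,8,9} for the 19 across but in {1} for the 6 down — contradiction. So (2,1) = 4.
(1,1) = 6 − 4 = 2 completes the 6 down.
Given what's placed, (1,2) must be 9 to fit the 19 across and 16 down.
(1,3) = 19 − 11 = 8 completes the 19 across.
(2,2) = 16 − 9 = 7 completes the 16 down.
(2,3) = 20 − 11 = 9 completes the 20 across.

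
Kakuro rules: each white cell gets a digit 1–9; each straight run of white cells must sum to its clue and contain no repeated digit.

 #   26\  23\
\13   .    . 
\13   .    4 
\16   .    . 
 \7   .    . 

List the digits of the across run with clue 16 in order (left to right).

7 9

16 in 2 cells must be {7,9}.
R2C1 = 13 − 4 = 9 completes the 13 across.
R3C1 = 7: the only remaining digit allowed by both the 16 across and the 26 down.
R3C2 = 16 − 7 = 9 completes the 16 across.
Nothing is forced directly, so branch on R1C2, whose candidates are 7 or 8. If R1C2 = 8: then R1C1 would have to be in {5} for the 13 across but in {2,4,6,8} for the 26 down — contradiction. So R1C2 = 7.
R1C1 = 13 − 7 = 6 completes the 13 across.
R4C1 = 26 − 22 = 4 completes the 26 down.
R4C2 = 7 − 4 = 3 completes the 7 across.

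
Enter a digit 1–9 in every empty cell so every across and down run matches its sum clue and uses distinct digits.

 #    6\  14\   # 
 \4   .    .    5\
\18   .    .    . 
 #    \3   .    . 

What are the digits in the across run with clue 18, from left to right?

5 9 4

4 in 2 cells must be {1,3}; 3 in 2 cells must be {1,2}.
The 4 across and the 6 down share only 1, so R1C1 = 1.
R1C2 = 4 − 1 = 3 completes the 4 across.
R2C1 = 6 − 1 = 5 completes the 6 down.
R2C3 = 4: the only remaining digit allowed by both the 18 across and the 5 down.
R3C2 = 2: the only remaining digit allowed by both the 3 across and the 14 down.
R3C3 = 3 − 2 = 1 completes the 3 across.
R2C2 = 18 − 9 = 9 completes the 18 across.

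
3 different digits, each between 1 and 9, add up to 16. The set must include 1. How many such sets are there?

2

3 distinct digits from 1–9 sum between 6 and 24.
Keeping only sets containing 1.
Enumerating: {1,6,9}, {1,7,8}.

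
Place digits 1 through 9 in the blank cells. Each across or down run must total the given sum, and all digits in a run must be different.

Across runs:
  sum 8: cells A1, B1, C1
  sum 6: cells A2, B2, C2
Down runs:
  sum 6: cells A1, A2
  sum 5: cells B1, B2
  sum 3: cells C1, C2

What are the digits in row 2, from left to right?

6 in 3 cells must be {1,2,3}; 3 in 2 cells must be {1,2}.
Nothing is forced directly, so branch on C1, whose candidates are 1 or 2. If C1 = 2: that forces B1 = 1, after which B2 would have to be in {1,2,3} for the 6 across but in {4} for the 5 down — contradiction. So C1 = 1.
C2 = 3 − 1 = 2 completes the 3 down.
Given what's placed, A2 must be 1 to fit the 6 across and 6 down.
B2 = 6 − 3 = 3 completes the 6 across.
A1 = 6 − 1 = 5 completes the 6 down.
B1 = 8 − 6 = 2 completes the 8 across.

1 3 2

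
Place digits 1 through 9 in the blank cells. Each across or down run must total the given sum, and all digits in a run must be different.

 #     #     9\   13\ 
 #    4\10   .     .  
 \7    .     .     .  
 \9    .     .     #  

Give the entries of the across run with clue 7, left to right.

7 in 3 cells must be {1,2,4}; 4 in 2 cells must be {1,3}.
The 7 across and the 4 down share only 1, so R2C1 = 1.
R2C3 = 4: the only remaining digit allowed by both the 7 across and the 13 down.
R3C1 = 4 − 1 = 3 completes the 4 down.
R3C2 = 9 − 3 = 6 completes the 9 across.
R1C3 = 13 − 4 = 9 completes the 13 down.
R2C2 = 7 − 5 = 2 completes the 7 across.
R1C2 = 10 − 9 = 1 completes the 10 across.

1 2 4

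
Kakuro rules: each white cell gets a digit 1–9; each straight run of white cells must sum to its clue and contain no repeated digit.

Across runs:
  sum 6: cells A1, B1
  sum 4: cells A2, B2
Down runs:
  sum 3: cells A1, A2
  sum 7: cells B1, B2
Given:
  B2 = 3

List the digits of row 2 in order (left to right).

1 3

4 in 2 cells must be {1,3}; 3 in 2 cells must be {1,2}.
B1 = 7 − 3 = 4 completes the 7 down.
A2 = 4 − 3 = 1 completes the 4 across.
A1 = 6 − 4 = 2 completes the 6 across.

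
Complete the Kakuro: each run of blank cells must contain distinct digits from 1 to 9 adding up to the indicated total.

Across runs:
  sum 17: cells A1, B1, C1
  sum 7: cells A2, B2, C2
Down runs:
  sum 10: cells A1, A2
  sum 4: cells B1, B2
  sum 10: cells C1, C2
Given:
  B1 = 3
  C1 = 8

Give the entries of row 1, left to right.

7 in 3 cells must be {1,2,4}; 4 in 2 cells must be {1,3}.
A1 = 17 − 11 = 6 completes the 17 across.
A2 = 10 − 6 = 4 completes the 10 down.
B2 = 4 − 3 = 1 completes the 4 down.
C2 = 7 − 5 = 2 completes the 7 across.

6, 3, 8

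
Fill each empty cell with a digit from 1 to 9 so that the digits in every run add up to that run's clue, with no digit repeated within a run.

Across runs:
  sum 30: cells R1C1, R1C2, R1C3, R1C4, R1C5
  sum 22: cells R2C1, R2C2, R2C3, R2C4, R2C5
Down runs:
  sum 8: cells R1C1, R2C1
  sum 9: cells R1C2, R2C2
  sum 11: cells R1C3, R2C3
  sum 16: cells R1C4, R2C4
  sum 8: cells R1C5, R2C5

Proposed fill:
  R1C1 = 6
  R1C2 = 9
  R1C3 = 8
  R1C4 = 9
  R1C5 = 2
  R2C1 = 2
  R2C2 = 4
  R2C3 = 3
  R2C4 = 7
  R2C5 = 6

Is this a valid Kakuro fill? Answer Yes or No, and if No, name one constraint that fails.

No — the across run R1C1–R1C5 sums to 34, not 30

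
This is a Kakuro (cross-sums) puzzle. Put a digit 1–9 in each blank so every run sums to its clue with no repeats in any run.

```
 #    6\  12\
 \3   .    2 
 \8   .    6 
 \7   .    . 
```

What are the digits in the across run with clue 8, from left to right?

3 in 2 cells must be {1,2}; 6 in 3 cells must be {1,2,3}.
R1C1 = 3 − 2 = 1 completes the 3 across.
R2C1 = 8 − 6 = 2 completes the 8 across.
R3C1 = 6 − 3 = 3 completes the 6 down.
R3C2 = 7 − 3 = 4 completes the 7 across.

2 6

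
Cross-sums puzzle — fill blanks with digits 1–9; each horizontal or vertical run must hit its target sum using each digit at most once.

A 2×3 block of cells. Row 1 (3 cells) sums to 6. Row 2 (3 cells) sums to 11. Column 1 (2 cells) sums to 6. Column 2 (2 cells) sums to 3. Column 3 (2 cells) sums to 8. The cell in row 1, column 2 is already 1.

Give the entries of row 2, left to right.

4 2 5

6 in 3 cells must be {1,2,3}; 3 in 2 cells must be {1,2}.
(1,1) = 2: the only remaining digit allowed by both the 6 across and the 6 down.
(1,3) = 6 − 3 = 3 completes the 6 across.
(2,1) = 6 − 2 = 4 completes the 6 down.
(2,2) = 3 − 1 = 2 completes the 3 down.
(2,3) = 11 − 6 = 5 completes the 11 across.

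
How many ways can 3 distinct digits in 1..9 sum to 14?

8

3 distinct digits from 1–9 sum between 6 and 24.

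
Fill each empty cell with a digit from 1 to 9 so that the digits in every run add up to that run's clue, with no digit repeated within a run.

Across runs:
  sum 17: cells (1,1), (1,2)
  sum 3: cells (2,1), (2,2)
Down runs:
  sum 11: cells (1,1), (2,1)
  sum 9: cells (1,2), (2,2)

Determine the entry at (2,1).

17 in 2 cells must be {8,9}; 3 in 2 cells must be {1,2}.
The 17 across and the 9 down share only 8, so (1,2) = 8.
The 3 across and the 11 down share only 2, so (2,1) = 2.
(2,2) = 3 − 2 = 1 completes the 3 across.
(1,1) = 17 − 8 = 9 completes the 17 across.

2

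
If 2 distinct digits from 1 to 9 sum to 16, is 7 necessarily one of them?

Yes

The only way to make 16 from 2 distinct digits is {7,9}, which contains 7.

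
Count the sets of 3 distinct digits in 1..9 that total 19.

5

3 distinct digits from 1–9 sum between 6 and 24.
Enumerating: {2,8,9}, {3,7,9}, {4,6,9}, {4,7,8}, {5,6,8}.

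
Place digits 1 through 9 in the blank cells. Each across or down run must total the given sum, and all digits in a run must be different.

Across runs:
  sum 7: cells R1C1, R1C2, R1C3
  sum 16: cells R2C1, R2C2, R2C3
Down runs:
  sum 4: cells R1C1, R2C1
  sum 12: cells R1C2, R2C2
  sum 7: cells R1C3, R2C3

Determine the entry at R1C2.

7 in 3 cells must be {1,2,4}; 4 in 2 cells must be {1,3}.
The 7 across and the 4 down share only 1, so R1C1 = 1.
Given what's placed, R1C2 must be 4 to fit the 7 across and 12 down.
R1C3 = 7 − 5 = 2 completes the 7 across.
R2C1 = 4 − 1 = 3 completes the 4 down.
R2C2 = 12 − 4 = 8 completes the 12 down.
R2C3 = 16 − 11 = 5 completes the 16 across.

4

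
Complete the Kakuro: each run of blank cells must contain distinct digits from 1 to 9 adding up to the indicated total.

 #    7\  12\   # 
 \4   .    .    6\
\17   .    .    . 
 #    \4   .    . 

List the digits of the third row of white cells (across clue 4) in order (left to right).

3 1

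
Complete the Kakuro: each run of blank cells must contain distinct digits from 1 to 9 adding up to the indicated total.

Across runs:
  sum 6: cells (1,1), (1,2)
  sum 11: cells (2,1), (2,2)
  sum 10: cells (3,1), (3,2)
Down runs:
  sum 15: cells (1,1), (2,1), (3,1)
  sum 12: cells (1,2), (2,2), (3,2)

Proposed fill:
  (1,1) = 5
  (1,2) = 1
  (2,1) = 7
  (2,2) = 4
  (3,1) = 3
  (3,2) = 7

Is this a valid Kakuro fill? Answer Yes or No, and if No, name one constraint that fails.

Across: 5+1=6; 7+4=11; 3+7=10. Down: 5+7+3=15; 1+4+7=12. No digit repeats within any run.

Yes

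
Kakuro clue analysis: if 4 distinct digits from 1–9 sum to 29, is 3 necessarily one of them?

No

The only way to make 29 from 4 distinct digits is {5,7,8,9}, which does not contain 3.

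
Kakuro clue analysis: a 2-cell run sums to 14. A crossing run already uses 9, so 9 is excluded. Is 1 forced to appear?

No

The only way to make 14 from 2 distinct digits under that restriction is {6,8}, which does not contain 1.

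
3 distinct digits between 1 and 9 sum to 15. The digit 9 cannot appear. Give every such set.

3 distinct digits from 1–9 sum between 6 and 24.
Dropping sets that contain 9.

{1,6,8}; {2,5,8}; {2,6,7}; {3,4,8}; {3,5,7}; {4,5,6}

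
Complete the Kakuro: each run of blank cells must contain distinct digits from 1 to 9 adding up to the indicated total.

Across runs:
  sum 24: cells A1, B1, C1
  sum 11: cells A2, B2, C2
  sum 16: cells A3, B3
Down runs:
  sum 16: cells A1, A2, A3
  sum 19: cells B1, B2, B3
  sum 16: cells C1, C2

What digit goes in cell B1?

24 in 3 cells must be {7,8,9}; 16 in 2 cells must be {7,9}.
Only 7 fits C2 under both its across sum 11 and down sum 16.
C1 = 16 − 7 = 9 completes the 16 down.
Given what's placed, B2 must be 3 to fit the 11 across and 19 down.
B1 = 7: the only remaining digit allowed by both the 24 across and the 19 down.

7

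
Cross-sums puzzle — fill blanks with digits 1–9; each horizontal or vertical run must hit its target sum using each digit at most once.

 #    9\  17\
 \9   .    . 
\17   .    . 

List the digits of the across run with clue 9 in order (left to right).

1, 8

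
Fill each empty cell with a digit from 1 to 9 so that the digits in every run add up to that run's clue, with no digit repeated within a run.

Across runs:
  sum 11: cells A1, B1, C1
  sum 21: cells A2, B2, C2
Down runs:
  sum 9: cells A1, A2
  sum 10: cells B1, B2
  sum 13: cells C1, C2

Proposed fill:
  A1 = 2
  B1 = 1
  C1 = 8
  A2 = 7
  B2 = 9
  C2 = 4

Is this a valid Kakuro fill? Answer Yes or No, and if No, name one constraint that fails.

No — the across run A2–C2 sums to 20, not 21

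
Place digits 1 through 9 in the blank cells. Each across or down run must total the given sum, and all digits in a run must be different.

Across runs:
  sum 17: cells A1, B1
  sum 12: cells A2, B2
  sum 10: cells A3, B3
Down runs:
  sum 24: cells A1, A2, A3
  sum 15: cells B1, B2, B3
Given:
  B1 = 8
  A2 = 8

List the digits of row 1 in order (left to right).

17 in 2 cells must be {8,9}; 24 in 3 cells must be {7,8,9}.
A1 = 17 − 8 = 9 completes the 17 across.
B2 = 12 − 8 = 4 completes the 12 across.
A3 = 24 − 17 = 7 completes the 24 down.
B3 = 10 − 7 = 3 completes the 10 across.

9, 8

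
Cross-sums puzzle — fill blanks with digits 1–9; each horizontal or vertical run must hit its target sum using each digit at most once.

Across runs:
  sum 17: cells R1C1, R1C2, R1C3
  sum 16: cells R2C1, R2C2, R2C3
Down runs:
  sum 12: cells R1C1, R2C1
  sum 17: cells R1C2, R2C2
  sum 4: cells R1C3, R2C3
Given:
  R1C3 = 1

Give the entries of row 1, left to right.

17 in 2 cells must be {8,9}; 4 in 2 cells must be {1,3}.
Given what's placed, R1C2 must be 9 to fit the 17 across and 17 down.
R2C2 = 17 − 9 = 8 completes the 17 down.
R2C3 = 4 − 1 = 3 completes the 4 down.
R1C1 = 17 − 10 = 7 completes the 17 across.
R2C1 = 16 − 11 = 5 completes the 16 across.

7, 9, 1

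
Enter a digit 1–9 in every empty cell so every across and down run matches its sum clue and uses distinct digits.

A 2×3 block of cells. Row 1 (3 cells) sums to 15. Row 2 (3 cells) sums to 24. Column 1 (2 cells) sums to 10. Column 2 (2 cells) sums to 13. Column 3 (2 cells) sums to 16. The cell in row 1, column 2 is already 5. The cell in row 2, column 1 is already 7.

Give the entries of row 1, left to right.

24 in 3 cells must be {7,8,9}; 16 in 2 cells must be {7,9}.
(1,1) = 10 − 7 = 3 completes the 10 down.
(1,3) = 15 − 8 = 7 completes the 15 across.
(2,2) = 13 − 5 = 8 completes the 13 down.
(2,3) = 24 − 15 = 9 completes the 24 across.

3 5 7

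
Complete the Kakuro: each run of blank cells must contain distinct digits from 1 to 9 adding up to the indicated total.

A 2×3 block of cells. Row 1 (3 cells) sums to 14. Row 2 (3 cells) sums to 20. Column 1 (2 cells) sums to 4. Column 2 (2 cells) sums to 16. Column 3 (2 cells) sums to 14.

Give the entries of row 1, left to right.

1, 7, 6

4 in 2 cells must be {1,3}; 16 in 2 cells must be {7,9}.
The 20 across and the 4 down share only 3, so (2,1) = 3.
Given what's placed, (2,2) must be 9 to fit the 20 across and 16 down.
(2,3) = 20 − 12 = 8 completes the 20 across.
(1,1) = 4 − 3 = 1 completes the 4 down.
(1,2) = 16 − 9 = 7 completes the 16 down.
(1,3) = 14 − 8 = 6 completes the 14 across.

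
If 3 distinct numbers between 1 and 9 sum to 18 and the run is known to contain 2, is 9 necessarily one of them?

Yes

The only way to make 18 from 3 distinct digits under that restriction is {2,7,9}, which contains 9.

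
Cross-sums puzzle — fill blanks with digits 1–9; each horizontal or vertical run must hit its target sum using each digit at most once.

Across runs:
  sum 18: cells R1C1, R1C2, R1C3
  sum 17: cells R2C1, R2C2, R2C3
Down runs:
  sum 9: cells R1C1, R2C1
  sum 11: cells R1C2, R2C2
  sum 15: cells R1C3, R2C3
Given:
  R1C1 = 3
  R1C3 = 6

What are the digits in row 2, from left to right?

6 2 9

R1C2 = 18 − 9 = 9 completes the 18 across.
R2C1 = 9 − 3 = 6 completes the 9 down.
R2C2 = 11 − 9 = 2 completes the 11 down.
R2C3 = 17 − 8 = 9 completes the 17 across.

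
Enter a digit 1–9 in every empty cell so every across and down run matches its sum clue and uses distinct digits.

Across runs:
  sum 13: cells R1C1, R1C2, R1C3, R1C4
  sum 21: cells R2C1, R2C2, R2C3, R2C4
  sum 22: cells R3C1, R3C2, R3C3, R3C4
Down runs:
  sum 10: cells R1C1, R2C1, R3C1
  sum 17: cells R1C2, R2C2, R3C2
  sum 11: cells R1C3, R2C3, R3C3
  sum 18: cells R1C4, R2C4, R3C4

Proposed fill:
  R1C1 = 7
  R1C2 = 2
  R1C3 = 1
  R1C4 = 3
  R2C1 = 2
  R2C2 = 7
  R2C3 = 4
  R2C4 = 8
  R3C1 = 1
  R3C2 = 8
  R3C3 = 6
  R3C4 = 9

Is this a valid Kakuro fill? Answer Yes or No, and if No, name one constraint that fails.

No — the down run R1C4–R3C4 sums to 20, not 18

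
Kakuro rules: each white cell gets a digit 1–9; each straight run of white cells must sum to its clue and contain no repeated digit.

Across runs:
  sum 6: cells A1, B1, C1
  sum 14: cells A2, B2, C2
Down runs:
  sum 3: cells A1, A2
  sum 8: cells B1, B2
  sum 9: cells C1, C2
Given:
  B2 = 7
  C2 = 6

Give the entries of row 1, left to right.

6 in 3 cells must be {1,2,3}; 3 in 2 cells must be {1,2}.
B1 = 8 − 7 = 1 completes the 8 down.
C1 = 9 − 6 = 3 completes the 9 down.
A2 = 14 − 13 = 1 completes the 14 across.
A1 = 6 − 4 = 2 completes the 6 across.

2, 1, 3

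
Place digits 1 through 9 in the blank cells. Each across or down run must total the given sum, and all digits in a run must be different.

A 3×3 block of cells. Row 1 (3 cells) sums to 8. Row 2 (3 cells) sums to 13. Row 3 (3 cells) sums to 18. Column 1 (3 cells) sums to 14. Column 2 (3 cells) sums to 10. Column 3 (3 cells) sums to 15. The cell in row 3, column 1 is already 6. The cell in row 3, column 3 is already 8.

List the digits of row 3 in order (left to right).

(3,2) = 18 − 14 = 4 completes the 18 across.
No cell is forced outright now. (1,1) can only be 1 or 3 or 5 (the digits allowed by both its 8 across and its 14 down). If (1,1) = 3: that forces (1,2) = 1, (1,3) = 4, (2,1) = 5, after which (2,2) would have to be in {1,2,6,7} for the 13 across but in {5} for the 10 down — contradiction. If (1,1) = 5: that forces (1,2) = 1, (1,3) = 2, (2,1) = 3, after which (2,2) would have to be in {1,2,4,6,8,9} for the 13 across but in {5} for the 10 down — contradiction. So (1,1) = 1.
Given what's placed, (1,2) must be 5 to fit the 8 across and 10 down.
(1,3) = 8 − 6 = 2 completes the 8 across.
(2,1) = 14 − 7 = 7 completes the 14 down.
(2,2) = 10 − 9 = 1 completes the 10 down.
(2,3) = 13 − 8 = 5 completes the 13 across.

6 4 8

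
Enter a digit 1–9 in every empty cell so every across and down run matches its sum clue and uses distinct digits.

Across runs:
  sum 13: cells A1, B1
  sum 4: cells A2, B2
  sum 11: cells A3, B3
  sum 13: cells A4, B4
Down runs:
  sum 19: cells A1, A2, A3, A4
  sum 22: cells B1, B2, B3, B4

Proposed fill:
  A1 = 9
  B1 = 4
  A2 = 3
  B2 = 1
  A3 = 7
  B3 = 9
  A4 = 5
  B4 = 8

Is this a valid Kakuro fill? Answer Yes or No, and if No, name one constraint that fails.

No — the down run A1–A4 sums to 24, not 19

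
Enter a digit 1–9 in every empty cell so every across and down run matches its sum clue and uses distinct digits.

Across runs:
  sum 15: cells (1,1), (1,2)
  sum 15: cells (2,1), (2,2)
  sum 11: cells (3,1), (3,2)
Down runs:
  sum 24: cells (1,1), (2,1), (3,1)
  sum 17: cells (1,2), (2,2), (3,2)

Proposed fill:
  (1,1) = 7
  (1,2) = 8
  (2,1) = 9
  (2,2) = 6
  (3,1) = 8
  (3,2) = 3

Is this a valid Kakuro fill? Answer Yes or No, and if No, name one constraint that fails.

Across: 7+8=15; 9+6=15; 8+3=11. Down: 7+9+8=24; 8+6+3=17. No digit repeats within any run.

Yes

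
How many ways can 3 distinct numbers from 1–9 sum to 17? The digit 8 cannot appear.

3 distinct digits from 1–9 sum between 6 and 24.
Dropping sets that contain 8.
Enumerating: {1,7,9}, {2,6,9}, {3,5,9}, {4,6,7}.

4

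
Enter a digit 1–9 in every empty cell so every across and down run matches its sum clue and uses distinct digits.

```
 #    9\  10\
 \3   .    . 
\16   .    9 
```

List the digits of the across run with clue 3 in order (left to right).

3 in 2 cells must be {1,2}; 16 in 2 cells must be {7,9}.
R1C2 = 10 − 9 = 1 completes the 10 down.
R2C1 = 16 − 9 = 7 completes the 16 across.
R1C1 = 3 − 1 = 2 completes the 3 across.

2, 1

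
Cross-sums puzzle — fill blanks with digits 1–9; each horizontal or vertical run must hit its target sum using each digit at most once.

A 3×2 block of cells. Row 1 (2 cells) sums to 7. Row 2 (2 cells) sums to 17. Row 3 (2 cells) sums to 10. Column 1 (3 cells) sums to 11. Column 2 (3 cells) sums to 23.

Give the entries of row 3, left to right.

2 8

17 in 2 cells must be {8,9}; 23 in 3 cells must be {6,8,9}.
The 7 across and the 23 down share only 6, so (1,2) = 6.
The 17 across and the 11 down share only 8, so (2,1) = 8.
(2,2) = 17 − 8 = 9 completes the 17 across.
(3,2) = 23 − 15 = 8 completes the 23 down.
(1,1) = 7 − 6 = 1 completes the 7 across.
(3,1) = 10 − 8 = 2 completes the 10 across.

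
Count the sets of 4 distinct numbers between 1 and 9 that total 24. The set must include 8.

5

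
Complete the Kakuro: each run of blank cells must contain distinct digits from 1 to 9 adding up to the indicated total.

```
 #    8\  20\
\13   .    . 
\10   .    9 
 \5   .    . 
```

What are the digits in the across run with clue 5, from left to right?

2, 3

R2C1 = 10 − 9 = 1 completes the 10 across.
No cell is forced outright now. R1C1 can only be 4 or 5 (the digits allowed by both its 13 across and its 8 down). If R1C1 = 4: then R1C2 would have to be in {9} for the 13 across but in {3,4,5,6,7,8} for the 20 down — contradiction. So R1C1 = 5.
R1C2 = 13 − 5 = 8 completes the 13 across.
R3C1 = 8 − 6 = 2 completes the 8 down.
R3C2 = 5 − 2 = 3 completes the 5 across.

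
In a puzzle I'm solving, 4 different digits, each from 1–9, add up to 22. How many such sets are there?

11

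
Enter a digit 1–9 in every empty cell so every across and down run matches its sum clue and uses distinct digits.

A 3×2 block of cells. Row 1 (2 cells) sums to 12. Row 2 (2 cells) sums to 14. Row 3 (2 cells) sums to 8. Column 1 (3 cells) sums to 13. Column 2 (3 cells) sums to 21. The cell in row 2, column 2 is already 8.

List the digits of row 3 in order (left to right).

2 6

(2,1) = 14 − 8 = 6 completes the 14 across.
No cell is forced outright now. (3,2) can only be 6 or 7 (the digits allowed by both its 8 across and its 21 down). If (3,2) = 7: then (1,2) would have to be in {3,4,5,7,8,9} for the 12 across but in {6} for the 21 down — contradiction. So (3,2) = 6.
(1,2) = 21 − 14 = 7 completes the 21 down.
(3,1) = 8 − 6 = 2 completes the 8 across.
(1,1) = 12 − 7 = 5 completes the 12 across.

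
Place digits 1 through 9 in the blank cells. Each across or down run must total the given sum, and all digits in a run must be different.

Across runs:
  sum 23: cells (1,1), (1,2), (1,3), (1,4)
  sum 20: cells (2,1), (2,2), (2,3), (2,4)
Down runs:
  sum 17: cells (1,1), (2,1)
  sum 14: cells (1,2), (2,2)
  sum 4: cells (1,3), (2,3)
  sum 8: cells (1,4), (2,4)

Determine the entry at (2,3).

1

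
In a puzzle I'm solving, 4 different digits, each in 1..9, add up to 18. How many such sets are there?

11

4 distinct digits from 1–9 sum between 10 and 30.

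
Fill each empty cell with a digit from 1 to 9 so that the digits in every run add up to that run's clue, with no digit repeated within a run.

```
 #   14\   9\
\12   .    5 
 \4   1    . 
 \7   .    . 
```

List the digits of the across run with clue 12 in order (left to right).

4 in 2 cells must be {1,3}.
R1C1 = 12 − 5 = 7 completes the 12 across.
R2C2 = 4 − 1 = 3 completes the 4 across.
R3C1 = 14 − 8 = 6 completes the 14 down.
R3C2 = 7 − 6 = 1 completes the 7 across.

7, 5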